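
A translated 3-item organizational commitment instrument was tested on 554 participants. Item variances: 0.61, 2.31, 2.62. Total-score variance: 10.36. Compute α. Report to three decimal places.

Σσᵢ² = 0.61 + 2.31 + 2.62 = 5.54
α = (k/(k−1))·(1 − Σσᵢ²/total variance) = (3/2)·(1 − 5.54/10.36) = 0.698

α = 0.698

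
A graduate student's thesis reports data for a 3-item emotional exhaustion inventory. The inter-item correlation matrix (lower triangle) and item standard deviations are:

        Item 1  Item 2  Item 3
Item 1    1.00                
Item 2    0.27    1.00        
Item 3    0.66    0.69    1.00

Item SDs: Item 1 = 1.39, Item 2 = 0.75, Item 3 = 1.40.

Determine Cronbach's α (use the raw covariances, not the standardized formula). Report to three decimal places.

α = 0.760

Σσ²ᵢ = 1.39² + 0.75² + 1.40² = 4.4546
Covariances σ_ij = r_ij · s_i · s_j:
  σ(Item 1,Item 2) = 0.27 × 1.39 × 0.75 = 0.2815
  σ(Item 1,Item 3) = 0.66 × 1.39 × 1.40 = 1.2844
  σ(Item 2,Item 3) = 0.69 × 0.75 × 1.40 = 0.7245
σ²_T = Σσ²ᵢ + 2·Σσ_ij = 4.4546 + 2 × 2.2904 = 9.0354
α = (3/2)·(1 − 4.4546/9.0354) = 0.760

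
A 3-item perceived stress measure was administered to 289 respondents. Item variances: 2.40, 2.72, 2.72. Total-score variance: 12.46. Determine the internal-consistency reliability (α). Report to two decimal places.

α = 0.56

Σσᵢ² = 2.40 + 2.72 + 2.72 = 7.84
α = (k/(k−1))·(1 − Σσᵢ²/total variance) = (3/2)·(1 − 7.84/12.46) = 0.56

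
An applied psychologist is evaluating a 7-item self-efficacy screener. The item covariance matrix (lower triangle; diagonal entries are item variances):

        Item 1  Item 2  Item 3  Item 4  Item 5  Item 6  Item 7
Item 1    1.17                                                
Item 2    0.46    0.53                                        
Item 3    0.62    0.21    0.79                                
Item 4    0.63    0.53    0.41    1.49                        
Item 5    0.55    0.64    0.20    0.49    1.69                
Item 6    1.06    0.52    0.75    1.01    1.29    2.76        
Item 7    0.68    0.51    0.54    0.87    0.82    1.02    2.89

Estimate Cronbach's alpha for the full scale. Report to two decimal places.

sum of item variances = 1.17 + 0.53 + 0.79 + 1.49 + 1.69 + 2.76 + 2.89 = 11.32
Sum of off-diagonal covariances = 13.81
total variance = 11.32 + 2 × 13.81 = 38.94
α = (k/(k−1))·(1 − sum of item variances/total variance) = (7/6)·(1 − 11.32/38.94) = 0.83

Cronbach's alpha = 0.83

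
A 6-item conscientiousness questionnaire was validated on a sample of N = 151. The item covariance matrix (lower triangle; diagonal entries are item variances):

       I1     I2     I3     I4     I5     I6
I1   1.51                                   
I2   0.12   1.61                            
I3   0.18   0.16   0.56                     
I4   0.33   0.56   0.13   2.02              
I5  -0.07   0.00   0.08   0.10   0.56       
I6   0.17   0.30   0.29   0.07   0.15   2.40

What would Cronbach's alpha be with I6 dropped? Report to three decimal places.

Remaining items: I1, I2, I3, I4, I5 (k = 5).
ΣVar(i) = 1.51 + 1.61 + 0.56 + 2.02 + 0.56 = 6.26
σ²_T = 6.26 + 2 × 1.59 = 9.44
α (item deleted) = (5/4)·(1 − 6.26/9.44) = 0.421

Cronbach's alpha = 0.421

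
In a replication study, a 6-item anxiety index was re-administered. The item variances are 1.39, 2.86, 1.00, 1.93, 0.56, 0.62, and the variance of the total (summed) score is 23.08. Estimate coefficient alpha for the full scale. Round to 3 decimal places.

coefficient alpha = 0.765

sum of item variances = 1.39 + 2.86 + 1.00 + 1.93 + 0.56 + 0.62 = 8.36
α = (k/(k−1))·(1 − sum of item variances/total variance) = (6/5)·(1 − 8.36/23.08) = 0.765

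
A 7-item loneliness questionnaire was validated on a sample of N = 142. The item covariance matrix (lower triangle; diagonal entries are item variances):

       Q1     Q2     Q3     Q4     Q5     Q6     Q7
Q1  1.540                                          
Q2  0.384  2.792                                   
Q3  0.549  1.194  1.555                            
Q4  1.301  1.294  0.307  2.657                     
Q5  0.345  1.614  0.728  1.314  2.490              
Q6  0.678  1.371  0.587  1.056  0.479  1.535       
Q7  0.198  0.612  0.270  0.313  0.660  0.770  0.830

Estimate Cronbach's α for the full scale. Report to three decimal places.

Σσᵢ² = 1.540 + 2.792 + 1.555 + 2.657 + 2.490 + 1.535 + 0.830 = 13.399
Sum of the distinct covariances = 16.024
Var(T) = 13.399 + 2 × 16.024 = 45.447
α = (k/(k−1))·(1 − Σσᵢ²/Var(T)) = (7/6)·(1 − 13.399/45.447) = 0.823

α = 0.823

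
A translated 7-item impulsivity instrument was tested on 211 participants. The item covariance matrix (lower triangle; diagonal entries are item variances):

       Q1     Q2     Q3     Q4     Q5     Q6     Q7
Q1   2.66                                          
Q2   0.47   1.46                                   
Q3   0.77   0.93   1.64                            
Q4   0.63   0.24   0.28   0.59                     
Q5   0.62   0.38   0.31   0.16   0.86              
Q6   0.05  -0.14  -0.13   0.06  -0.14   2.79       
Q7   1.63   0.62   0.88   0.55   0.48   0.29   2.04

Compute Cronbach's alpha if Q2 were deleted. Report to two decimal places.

Cronbach's alpha = 0.66

Remaining items: Q1, Q3, Q4, Q5, Q6, Q7 (k = 6).
Σσᵢ² = 2.66 + 1.64 + 0.59 + 0.86 + 2.79 + 2.04 = 10.58
σ²_T = 10.58 + 2 × 6.44 = 23.46
α (item deleted) = (6/5)·(1 − 10.58/23.46) = 0.66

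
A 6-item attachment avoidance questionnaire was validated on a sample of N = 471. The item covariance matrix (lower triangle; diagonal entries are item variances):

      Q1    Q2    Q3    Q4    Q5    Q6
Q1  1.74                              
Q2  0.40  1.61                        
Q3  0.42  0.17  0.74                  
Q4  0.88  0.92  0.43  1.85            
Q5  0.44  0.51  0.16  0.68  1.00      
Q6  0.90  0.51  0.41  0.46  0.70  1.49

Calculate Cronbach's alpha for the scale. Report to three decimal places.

Cronbach's alpha = 0.786

ΣVar(i) = 1.74 + 1.61 + 0.74 + 1.85 + 1.00 + 1.49 = 8.43
Σ_{i<j} σ_ij = 7.99
Var(T) = 8.43 + 2 × 7.99 = 24.41
α = (k/(k−1))·(1 − ΣVar(i)/Var(T)) = (6/5)·(1 − 8.43/24.41) = 0.786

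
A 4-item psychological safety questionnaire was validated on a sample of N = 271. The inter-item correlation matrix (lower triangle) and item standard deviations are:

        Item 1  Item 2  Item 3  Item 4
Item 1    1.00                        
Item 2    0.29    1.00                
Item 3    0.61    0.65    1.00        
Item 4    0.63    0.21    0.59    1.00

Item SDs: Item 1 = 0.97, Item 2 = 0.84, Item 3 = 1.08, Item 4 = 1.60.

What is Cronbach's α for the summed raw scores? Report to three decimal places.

Σσ²ᵢ = 0.97² + 0.84² + 1.08² + 1.60² = 5.3729
Covariances σ_ij = r_ij · s_i · s_j:
  σ(Item 1,Item 2) = 0.29 × 0.97 × 0.84 = 0.2363
  σ(Item 1,Item 3) = 0.61 × 0.97 × 1.08 = 0.6390
  σ(Item 1,Item 4) = 0.63 × 0.97 × 1.60 = 0.9778
  σ(Item 2,Item 3) = 0.65 × 0.84 × 1.08 = 0.5897
  σ(Item 2,Item 4) = 0.21 × 0.84 × 1.60 = 0.2822
  σ(Item 3,Item 4) = 0.59 × 1.08 × 1.60 = 1.0195
σ²_T = Σσ²ᵢ + 2·Σσ_ij = 5.3729 + 2 × 3.7445 = 12.8619
α = (4/3)·(1 − 5.3729/12.8619) = 0.776

α = 0.776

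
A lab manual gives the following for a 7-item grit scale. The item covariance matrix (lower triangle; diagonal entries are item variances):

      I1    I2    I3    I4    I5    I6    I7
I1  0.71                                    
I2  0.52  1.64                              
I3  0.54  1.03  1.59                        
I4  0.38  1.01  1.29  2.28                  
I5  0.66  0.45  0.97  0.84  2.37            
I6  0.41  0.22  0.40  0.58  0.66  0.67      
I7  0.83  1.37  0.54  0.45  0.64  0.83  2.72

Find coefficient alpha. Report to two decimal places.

α = 0.83

sum of item variances = 0.71 + 1.64 + 1.59 + 2.28 + 2.37 + 0.67 + 2.72 = 11.98
Σ_{i<j} σ_ij = 14.62
σ²_T = 11.98 + 2 × 14.62 = 41.22
α = (k/(k−1))·(1 − sum of item variances/σ²_T) = (7/6)·(1 − 11.98/41.22) = 0.83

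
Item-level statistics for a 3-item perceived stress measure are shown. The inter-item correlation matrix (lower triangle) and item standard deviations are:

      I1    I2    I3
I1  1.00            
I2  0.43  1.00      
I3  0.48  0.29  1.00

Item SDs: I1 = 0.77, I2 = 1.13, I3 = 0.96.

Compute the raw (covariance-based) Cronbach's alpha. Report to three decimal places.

Σσ²ᵢ = 0.77² + 1.13² + 0.96² = 2.7914
Covariances σ_ij = r_ij · s_i · s_j:
  σ(I1,I2) = 0.43 × 0.77 × 1.13 = 0.3741
  σ(I1,I3) = 0.48 × 0.77 × 0.96 = 0.3548
  σ(I2,I3) = 0.29 × 1.13 × 0.96 = 0.3146
σ²_T = Σσ²ᵢ + 2·Σσ_ij = 2.7914 + 2 × 1.0435 = 4.8784
α = (3/2)·(1 − 2.7914/4.8784) = 0.642

α = 0.642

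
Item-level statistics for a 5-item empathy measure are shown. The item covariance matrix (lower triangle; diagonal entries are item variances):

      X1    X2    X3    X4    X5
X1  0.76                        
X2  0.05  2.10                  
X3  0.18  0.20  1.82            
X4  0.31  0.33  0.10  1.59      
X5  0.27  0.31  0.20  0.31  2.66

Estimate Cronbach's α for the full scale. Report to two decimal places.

Σσ²ᵢ = 0.76 + 2.10 + 1.82 + 1.59 + 2.66 = 8.93
Sum of the distinct covariances = 2.26
total variance = 8.93 + 2 × 2.26 = 13.45
α = (k/(k−1))·(1 − Σσ²ᵢ/total variance) = (5/4)·(1 − 8.93/13.45) = 0.42

Cronbach's α = 0.42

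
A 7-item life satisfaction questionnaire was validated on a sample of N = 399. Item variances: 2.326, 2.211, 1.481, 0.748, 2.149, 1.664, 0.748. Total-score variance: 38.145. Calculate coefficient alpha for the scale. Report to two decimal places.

coefficient alpha = 0.82

sum of item variances = 2.326 + 2.211 + 1.481 + 0.748 + 2.149 + 1.664 + 0.748 = 11.327
α = (k/(k−1))·(1 − sum of item variances/Var(T)) = (7/6)·(1 − 11.327/38.145) = 0.82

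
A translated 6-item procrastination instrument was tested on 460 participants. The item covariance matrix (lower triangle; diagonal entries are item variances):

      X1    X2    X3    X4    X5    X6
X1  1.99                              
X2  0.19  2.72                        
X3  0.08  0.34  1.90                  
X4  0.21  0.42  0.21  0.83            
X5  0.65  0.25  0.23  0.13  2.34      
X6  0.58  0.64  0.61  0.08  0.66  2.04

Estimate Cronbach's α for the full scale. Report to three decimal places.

sum of item variances = 1.99 + 2.72 + 1.90 + 0.83 + 2.34 + 2.04 = 11.82
Sum of the distinct covariances = 5.28
σ²_total = 11.82 + 2 × 5.28 = 22.38
α = (k/(k−1))·(1 − sum of item variances/σ²_total) = (6/5)·(1 − 11.82/22.38) = 0.566

α = 0.566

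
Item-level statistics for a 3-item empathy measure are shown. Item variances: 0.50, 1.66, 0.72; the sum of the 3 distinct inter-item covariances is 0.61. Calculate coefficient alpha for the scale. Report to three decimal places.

coefficient alpha = 0.446

Σσ²ᵢ = 0.50 + 1.66 + 0.72 = 2.88
Sum of distinct covariances = 0.61
Var(T) = Σσ²ᵢ + 2·Σcov = 2.88 + 2 × 0.61 = 4.10
α = (3/2)·(1 − 2.88/4.10) = 0.446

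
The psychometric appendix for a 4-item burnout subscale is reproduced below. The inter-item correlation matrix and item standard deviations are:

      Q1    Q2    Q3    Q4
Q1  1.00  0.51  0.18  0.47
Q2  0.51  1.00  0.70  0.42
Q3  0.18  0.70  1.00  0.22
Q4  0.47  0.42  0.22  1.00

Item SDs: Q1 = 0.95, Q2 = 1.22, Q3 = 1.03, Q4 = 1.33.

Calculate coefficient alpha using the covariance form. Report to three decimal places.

α = 0.737

Σσ²ᵢ = 0.95² + 1.22² + 1.03² + 1.33² = 5.2207
Covariances σ_ij = r_ij · s_i · s_j:
  σ(Q1,Q2) = 0.51 × 0.95 × 1.22 = 0.5911
  σ(Q1,Q3) = 0.18 × 0.95 × 1.03 = 0.1761
  σ(Q1,Q4) = 0.47 × 0.95 × 1.33 = 0.5938
  σ(Q2,Q3) = 0.70 × 1.22 × 1.03 = 0.8796
  σ(Q2,Q4) = 0.42 × 1.22 × 1.33 = 0.6815
  σ(Q3,Q4) = 0.22 × 1.03 × 1.33 = 0.3014
σ²_T = Σσ²ᵢ + 2·Σσ_ij = 5.2207 + 2 × 3.2235 = 11.6677
α = (4/3)·(1 − 5.2207/11.6677) = 0.737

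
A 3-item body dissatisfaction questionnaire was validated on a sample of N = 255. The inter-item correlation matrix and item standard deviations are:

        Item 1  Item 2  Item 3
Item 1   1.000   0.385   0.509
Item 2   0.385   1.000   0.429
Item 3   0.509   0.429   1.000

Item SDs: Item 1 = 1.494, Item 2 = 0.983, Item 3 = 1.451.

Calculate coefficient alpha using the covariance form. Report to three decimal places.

α = 0.694

Σσ²ᵢ = 1.494² + 0.983² + 1.451² = 5.3037
Covariances σ_ij = r_ij · s_i · s_j:
  σ(Item 1,Item 2) = 0.385 × 1.494 × 0.983 = 0.5654
  σ(Item 1,Item 3) = 0.509 × 1.494 × 1.451 = 1.1034
  σ(Item 2,Item 3) = 0.429 × 0.983 × 1.451 = 0.6119
σ²_T = Σσ²ᵢ + 2·Σσ_ij = 5.3037 + 2 × 2.2807 = 9.8651
α = (3/2)·(1 − 5.3037/9.8651) = 0.694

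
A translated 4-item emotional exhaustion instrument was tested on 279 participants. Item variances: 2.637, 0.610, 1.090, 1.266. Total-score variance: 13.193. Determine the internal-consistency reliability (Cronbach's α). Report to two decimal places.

ΣVar(i) = 2.637 + 0.610 + 1.090 + 1.266 = 5.603
α = (k/(k−1))·(1 − ΣVar(i)/σ²_T) = (4/3)·(1 − 5.603/13.193) = 0.77

α = 0.77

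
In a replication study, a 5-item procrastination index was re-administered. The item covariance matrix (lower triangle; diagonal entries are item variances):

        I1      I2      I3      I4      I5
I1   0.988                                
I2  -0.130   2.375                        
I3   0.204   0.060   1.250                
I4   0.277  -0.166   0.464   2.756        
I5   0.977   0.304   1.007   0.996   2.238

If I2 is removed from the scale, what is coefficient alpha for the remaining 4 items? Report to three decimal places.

α = 0.694

Remaining items: I1, I3, I4, I5 (k = 4).
Σσᵢ² = 0.988 + 1.250 + 2.756 + 2.238 = 7.232
total variance = 7.232 + 2 × 3.925 = 15.082
α (item deleted) = (4/3)·(1 − 7.232/15.082) = 0.694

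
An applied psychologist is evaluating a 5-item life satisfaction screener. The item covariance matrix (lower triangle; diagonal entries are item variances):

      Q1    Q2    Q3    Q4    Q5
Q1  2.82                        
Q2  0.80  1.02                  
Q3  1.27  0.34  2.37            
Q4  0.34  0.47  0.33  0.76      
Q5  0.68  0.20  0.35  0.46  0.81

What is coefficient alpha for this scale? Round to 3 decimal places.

coefficient alpha = 0.717

sum of item variances = 2.82 + 1.02 + 2.37 + 0.76 + 0.81 = 7.78
Sum of off-diagonal covariances = 5.24
total variance = 7.78 + 2 × 5.24 = 18.26
α = (k/(k−1))·(1 − sum of item variances/total variance) = (5/4)·(1 − 7.78/18.26) = 0.717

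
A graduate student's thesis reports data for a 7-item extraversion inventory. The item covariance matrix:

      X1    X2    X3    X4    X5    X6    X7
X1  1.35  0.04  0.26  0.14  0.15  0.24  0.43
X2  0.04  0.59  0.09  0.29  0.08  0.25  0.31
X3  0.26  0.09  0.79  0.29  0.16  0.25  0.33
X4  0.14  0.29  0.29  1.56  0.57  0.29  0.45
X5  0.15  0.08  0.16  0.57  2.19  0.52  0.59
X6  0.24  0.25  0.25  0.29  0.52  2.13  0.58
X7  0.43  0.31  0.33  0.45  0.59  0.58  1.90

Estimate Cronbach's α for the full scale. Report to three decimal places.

sum of item variances = 1.35 + 0.59 + 0.79 + 1.56 + 2.19 + 2.13 + 1.90 = 10.51
Sum of the distinct covariances = 6.31
Var(T) = 10.51 + 2 × 6.31 = 23.13
α = (k/(k−1))·(1 − sum of item variances/Var(T)) = (7/6)·(1 − 10.51/23.13) = 0.637

Cronbach's α = 0.637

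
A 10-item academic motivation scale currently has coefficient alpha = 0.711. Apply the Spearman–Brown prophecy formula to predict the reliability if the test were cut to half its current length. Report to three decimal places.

predicted reliability = 0.552

Length factor m = 1/2
α' = m·α / (1 − (1−m)·α)
   = 1/2 × 0.711 / (1 − (1 − 1/2) × 0.711)
   = 0.3555 / 0.6445 = 0.552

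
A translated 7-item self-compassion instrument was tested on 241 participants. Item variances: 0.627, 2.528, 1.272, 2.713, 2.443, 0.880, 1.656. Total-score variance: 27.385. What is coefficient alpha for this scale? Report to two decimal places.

ΣVar(i) = 0.627 + 2.528 + 1.272 + 2.713 + 2.443 + 0.880 + 1.656 = 12.119
α = (k/(k−1))·(1 − ΣVar(i)/σ²_total) = (7/6)·(1 − 12.119/27.385) = 0.65

α = 0.65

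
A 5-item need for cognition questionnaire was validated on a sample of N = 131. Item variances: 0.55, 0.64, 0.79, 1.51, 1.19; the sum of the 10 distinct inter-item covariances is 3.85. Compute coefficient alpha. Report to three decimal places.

ΣVar(i) = 0.55 + 0.64 + 0.79 + 1.51 + 1.19 = 4.68
Sum of distinct covariances = 3.85
total variance = ΣVar(i) + 2·Σcov = 4.68 + 2 × 3.85 = 12.38
α = (5/4)·(1 − 4.68/12.38) = 0.777

α = 0.777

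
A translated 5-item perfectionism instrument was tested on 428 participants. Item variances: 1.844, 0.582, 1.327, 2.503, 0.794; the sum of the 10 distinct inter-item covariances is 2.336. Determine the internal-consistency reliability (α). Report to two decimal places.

α = 0.50

ΣVar(i) = 1.844 + 0.582 + 1.327 + 2.503 + 0.794 = 7.050
Sum of distinct covariances = 2.336
σ²_total = ΣVar(i) + 2·Σcov = 7.050 + 2 × 2.336 = 11.722
α = (5/4)·(1 − 7.050/11.722) = 0.50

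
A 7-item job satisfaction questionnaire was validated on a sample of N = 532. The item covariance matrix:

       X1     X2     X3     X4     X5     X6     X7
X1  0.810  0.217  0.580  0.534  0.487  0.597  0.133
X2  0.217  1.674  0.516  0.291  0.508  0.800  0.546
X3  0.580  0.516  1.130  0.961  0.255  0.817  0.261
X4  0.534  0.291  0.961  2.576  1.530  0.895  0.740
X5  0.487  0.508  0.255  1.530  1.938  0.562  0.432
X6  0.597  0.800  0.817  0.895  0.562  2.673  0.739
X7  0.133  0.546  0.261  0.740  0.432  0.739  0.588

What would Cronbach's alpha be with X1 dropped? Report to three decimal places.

Cronbach's alpha = 0.781

Remaining items: X2, X3, X4, X5, X6, X7 (k = 6).
Σσᵢ² = 1.674 + 1.130 + 2.576 + 1.938 + 2.673 + 0.588 = 10.579
σ²_total = 10.579 + 2 × 9.853 = 30.285
α (item deleted) = (6/5)·(1 − 10.579/30.285) = 0.781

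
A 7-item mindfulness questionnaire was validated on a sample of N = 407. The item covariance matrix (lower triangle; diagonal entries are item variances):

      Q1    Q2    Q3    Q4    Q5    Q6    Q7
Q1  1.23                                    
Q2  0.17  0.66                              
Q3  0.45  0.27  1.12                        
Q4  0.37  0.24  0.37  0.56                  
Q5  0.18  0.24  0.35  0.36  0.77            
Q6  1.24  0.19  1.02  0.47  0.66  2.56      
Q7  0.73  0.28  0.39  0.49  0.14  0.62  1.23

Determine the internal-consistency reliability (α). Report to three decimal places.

Σσᵢ² = 1.23 + 0.66 + 1.12 + 0.56 + 0.77 + 2.56 + 1.23 = 8.13
Sum of the distinct covariances = 9.23
σ²_T = 8.13 + 2 × 9.23 = 26.59
α = (k/(k−1))·(1 − Σσᵢ²/σ²_T) = (7/6)·(1 − 8.13/26.59) = 0.810

α = 0.810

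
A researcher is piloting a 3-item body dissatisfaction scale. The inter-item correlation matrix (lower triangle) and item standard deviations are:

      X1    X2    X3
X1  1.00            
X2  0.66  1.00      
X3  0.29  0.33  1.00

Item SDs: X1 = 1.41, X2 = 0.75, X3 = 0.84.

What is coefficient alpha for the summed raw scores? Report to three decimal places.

coefficient alpha = 0.651

Σσ²ᵢ = 1.41² + 0.75² + 0.84² = 3.2562
Covariances σ_ij = r_ij · s_i · s_j:
  σ(X1,X2) = 0.66 × 1.41 × 0.75 = 0.6979
  σ(X1,X3) = 0.29 × 1.41 × 0.84 = 0.3435
  σ(X2,X3) = 0.33 × 0.75 × 0.84 = 0.2079
σ²_T = Σσ²ᵢ + 2·Σσ_ij = 3.2562 + 2 × 1.2493 = 5.7548
α = (3/2)·(1 − 3.2562/5.7548) = 0.651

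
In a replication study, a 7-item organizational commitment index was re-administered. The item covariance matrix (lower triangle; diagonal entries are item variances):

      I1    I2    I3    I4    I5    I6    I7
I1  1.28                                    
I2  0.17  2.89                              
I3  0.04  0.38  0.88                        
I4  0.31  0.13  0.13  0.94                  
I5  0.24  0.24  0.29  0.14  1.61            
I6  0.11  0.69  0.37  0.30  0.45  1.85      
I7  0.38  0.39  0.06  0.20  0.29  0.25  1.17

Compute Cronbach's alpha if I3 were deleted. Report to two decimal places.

α = 0.56

Remaining items: I1, I2, I4, I5, I6, I7 (k = 6).
ΣVar(i) = 1.28 + 2.89 + 0.94 + 1.61 + 1.85 + 1.17 = 9.74
total variance = 9.74 + 2 × 4.29 = 18.32
α (item deleted) = (6/5)·(1 − 9.74/18.32) = 0.56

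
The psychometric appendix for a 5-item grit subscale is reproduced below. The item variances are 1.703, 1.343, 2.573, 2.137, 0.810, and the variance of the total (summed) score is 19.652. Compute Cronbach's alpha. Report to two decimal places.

ΣVar(i) = 1.703 + 1.343 + 2.573 + 2.137 + 0.810 = 8.566
α = (k/(k−1))·(1 − ΣVar(i)/σ²_T) = (5/4)·(1 − 8.566/19.652) = 0.71

α = 0.71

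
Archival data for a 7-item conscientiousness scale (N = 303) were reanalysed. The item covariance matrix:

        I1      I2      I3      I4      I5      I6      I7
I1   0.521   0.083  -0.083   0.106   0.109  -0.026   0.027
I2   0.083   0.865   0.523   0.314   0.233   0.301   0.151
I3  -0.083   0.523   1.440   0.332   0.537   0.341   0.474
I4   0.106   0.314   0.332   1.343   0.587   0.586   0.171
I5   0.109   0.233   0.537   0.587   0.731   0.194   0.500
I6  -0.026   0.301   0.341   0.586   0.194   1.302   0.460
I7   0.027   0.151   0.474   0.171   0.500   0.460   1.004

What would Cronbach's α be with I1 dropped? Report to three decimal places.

α = 0.757

Remaining items: I2, I3, I4, I5, I6, I7 (k = 6).
sum of item variances = 0.865 + 1.440 + 1.343 + 0.731 + 1.302 + 1.004 = 6.685
σ²_T = 6.685 + 2 × 5.704 = 18.093
α (item deleted) = (6/5)·(1 − 6.685/18.093) = 0.757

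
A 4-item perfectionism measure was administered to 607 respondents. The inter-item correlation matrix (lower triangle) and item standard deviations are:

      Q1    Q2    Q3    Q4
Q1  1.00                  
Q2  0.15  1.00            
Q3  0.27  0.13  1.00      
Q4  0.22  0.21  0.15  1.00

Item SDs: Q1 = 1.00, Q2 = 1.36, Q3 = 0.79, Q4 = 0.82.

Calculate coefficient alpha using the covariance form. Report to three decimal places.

Σσ²ᵢ = 1.00² + 1.36² + 0.79² + 0.82² = 4.1461
Covariances σ_ij = r_ij · s_i · s_j:
  σ(Q1,Q2) = 0.15 × 1.00 × 1.36 = 0.2040
  σ(Q1,Q3) = 0.27 × 1.00 × 0.79 = 0.2133
  σ(Q1,Q4) = 0.22 × 1.00 × 0.82 = 0.1804
  σ(Q2,Q3) = 0.13 × 1.36 × 0.79 = 0.1397
  σ(Q2,Q4) = 0.21 × 1.36 × 0.82 = 0.2342
  σ(Q3,Q4) = 0.15 × 0.79 × 0.82 = 0.0972
σ²_T = Σσ²ᵢ + 2·Σσ_ij = 4.1461 + 2 × 1.0688 = 6.2837
α = (4/3)·(1 − 4.1461/6.2837) = 0.454

coefficient alpha = 0.454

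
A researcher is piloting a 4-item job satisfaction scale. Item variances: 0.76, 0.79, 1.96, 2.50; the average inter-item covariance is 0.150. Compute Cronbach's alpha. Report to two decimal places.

α = 0.31

Σσ²ᵢ = 0.76 + 0.79 + 1.96 + 2.50 = 6.01
Sum of the 6 distinct covariances = 6 × 0.150 = 0.900
total variance = Σσ²ᵢ + 2·Σcov = 6.01 + 2 × 0.900 = 7.810
α = (4/3)·(1 − 6.01/7.810) = 0.31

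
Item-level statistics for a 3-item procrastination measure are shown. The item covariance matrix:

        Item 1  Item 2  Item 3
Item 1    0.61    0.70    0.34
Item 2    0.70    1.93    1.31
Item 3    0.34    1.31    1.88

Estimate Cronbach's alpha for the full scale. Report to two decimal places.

Σσ²ᵢ = 0.61 + 1.93 + 1.88 = 4.42
Sum of the distinct covariances = 2.35
σ²_T = 4.42 + 2 × 2.35 = 9.12
α = (k/(k−1))·(1 − Σσ²ᵢ/σ²_T) = (3/2)·(1 − 4.42/9.12) = 0.77

Cronbach's alpha = 0.77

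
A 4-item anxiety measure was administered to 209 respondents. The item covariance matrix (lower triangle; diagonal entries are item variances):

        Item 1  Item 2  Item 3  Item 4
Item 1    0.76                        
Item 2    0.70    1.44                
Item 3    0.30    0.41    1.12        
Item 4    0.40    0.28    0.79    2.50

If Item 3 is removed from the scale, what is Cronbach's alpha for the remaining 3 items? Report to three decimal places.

Remaining items: Item 1, Item 2, Item 4 (k = 3).
ΣVar(i) = 0.76 + 1.44 + 2.50 = 4.70
σ²_total = 4.70 + 2 × 1.38 = 7.46
α (item deleted) = (3/2)·(1 − 4.70/7.46) = 0.555

α = 0.555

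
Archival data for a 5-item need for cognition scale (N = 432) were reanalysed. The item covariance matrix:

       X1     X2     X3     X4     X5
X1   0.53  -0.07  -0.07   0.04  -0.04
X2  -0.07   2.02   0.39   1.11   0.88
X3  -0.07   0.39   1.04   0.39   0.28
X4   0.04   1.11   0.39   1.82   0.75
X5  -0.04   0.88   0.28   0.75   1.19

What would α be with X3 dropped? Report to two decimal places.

α = 0.65

Remaining items: X1, X2, X4, X5 (k = 4).
ΣVar(i) = 0.53 + 2.02 + 1.82 + 1.19 = 5.56
Var(T) = 5.56 + 2 × 2.67 = 10.90
α (item deleted) = (4/3)·(1 − 5.56/10.90) = 0.65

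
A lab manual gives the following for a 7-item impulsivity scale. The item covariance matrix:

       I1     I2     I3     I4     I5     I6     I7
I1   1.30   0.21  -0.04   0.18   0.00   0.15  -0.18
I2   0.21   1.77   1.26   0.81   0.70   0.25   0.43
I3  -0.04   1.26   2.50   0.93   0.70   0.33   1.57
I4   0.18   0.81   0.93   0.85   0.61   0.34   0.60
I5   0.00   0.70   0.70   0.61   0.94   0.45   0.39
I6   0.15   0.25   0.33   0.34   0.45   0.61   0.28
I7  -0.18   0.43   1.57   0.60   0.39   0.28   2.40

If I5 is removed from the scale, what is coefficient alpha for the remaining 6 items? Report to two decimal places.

Remaining items: I1, I2, I3, I4, I6, I7 (k = 6).
ΣVar(i) = 1.30 + 1.77 + 2.50 + 0.85 + 0.61 + 2.40 = 9.43
Var(T) = 9.43 + 2 × 7.12 = 23.67
α (item deleted) = (6/5)·(1 − 9.43/23.67) = 0.72

α = 0.72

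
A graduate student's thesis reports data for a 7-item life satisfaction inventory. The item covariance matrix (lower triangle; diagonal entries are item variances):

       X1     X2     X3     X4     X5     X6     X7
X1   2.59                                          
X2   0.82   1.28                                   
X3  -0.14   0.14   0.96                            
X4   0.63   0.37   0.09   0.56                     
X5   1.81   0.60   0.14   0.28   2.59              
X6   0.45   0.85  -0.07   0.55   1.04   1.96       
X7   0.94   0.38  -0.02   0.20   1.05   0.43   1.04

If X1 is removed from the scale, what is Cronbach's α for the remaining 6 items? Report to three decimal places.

Cronbach's α = 0.708

Remaining items: X2, X3, X4, X5, X6, X7 (k = 6).
Σσᵢ² = 1.28 + 0.96 + 0.56 + 2.59 + 1.96 + 1.04 = 8.39
Var(T) = 8.39 + 2 × 6.03 = 20.45
α (item deleted) = (6/5)·(1 − 8.39/20.45) = 0.708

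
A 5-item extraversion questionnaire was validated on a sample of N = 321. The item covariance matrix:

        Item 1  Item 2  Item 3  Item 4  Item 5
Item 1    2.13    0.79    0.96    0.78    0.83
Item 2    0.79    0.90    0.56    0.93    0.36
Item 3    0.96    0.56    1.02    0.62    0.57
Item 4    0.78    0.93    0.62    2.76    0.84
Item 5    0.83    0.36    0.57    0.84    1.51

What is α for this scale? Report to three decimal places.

sum of item variances = 2.13 + 0.90 + 1.02 + 2.76 + 1.51 = 8.32
Sum of off-diagonal covariances = 7.24
total variance = 8.32 + 2 × 7.24 = 22.80
α = (k/(k−1))·(1 − sum of item variances/total variance) = (5/4)·(1 − 8.32/22.80) = 0.794

α = 0.794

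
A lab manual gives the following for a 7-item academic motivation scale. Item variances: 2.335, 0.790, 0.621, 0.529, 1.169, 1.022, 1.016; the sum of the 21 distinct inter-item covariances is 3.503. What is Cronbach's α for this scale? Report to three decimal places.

Cronbach's α = 0.564

sum of item variances = 2.335 + 0.790 + 0.621 + 0.529 + 1.169 + 1.022 + 1.016 = 7.482
Sum of distinct covariances = 3.503
Var(T) = sum of item variances + 2·Σcov = 7.482 + 2 × 3.503 = 14.488
α = (7/6)·(1 − 7.482/14.488) = 0.564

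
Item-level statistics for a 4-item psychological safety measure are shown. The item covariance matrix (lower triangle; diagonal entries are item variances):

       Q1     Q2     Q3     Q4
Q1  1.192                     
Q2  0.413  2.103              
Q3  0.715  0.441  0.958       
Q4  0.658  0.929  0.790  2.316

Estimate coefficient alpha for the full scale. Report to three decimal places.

α = 0.728

Σσ²ᵢ = 1.192 + 2.103 + 0.958 + 2.316 = 6.569
Σ_{i<j} σ_ij = 3.946
σ²_T = 6.569 + 2 × 3.946 = 14.461
α = (k/(k−1))·(1 − Σσ²ᵢ/σ²_T) = (4/3)·(1 − 6.569/14.461) = 0.728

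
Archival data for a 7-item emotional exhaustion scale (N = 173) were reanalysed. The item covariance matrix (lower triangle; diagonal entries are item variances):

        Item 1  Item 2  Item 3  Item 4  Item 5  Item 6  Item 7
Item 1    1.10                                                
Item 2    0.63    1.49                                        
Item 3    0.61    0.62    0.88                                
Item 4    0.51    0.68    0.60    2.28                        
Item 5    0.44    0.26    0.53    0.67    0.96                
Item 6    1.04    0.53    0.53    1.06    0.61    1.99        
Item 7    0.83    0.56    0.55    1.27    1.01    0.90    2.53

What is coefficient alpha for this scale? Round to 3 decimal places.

α = 0.840

Σσ²ᵢ = 1.10 + 1.49 + 0.88 + 2.28 + 0.96 + 1.99 + 2.53 = 11.23
Σ_{i<j} σ_ij = 14.44
σ²_total = 11.23 + 2 × 14.44 = 40.11
α = (k/(k−1))·(1 − Σσ²ᵢ/σ²_total) = (7/6)·(1 − 11.23/40.11) = 0.840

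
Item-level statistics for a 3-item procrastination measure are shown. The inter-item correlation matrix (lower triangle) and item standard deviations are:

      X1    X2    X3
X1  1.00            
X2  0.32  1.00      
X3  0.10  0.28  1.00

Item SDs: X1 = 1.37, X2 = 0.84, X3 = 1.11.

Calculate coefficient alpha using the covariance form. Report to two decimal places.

α = 0.44

Σσ²ᵢ = 1.37² + 0.84² + 1.11² = 3.8146
Covariances σ_ij = r_ij · s_i · s_j:
  σ(X1,X2) = 0.32 × 1.37 × 0.84 = 0.3683
  σ(X1,X3) = 0.10 × 1.37 × 1.11 = 0.1521
  σ(X2,X3) = 0.28 × 0.84 × 1.11 = 0.2611
σ²_T = Σσ²ᵢ + 2·Σσ_ij = 3.8146 + 2 × 0.7815 = 5.3776
α = (3/2)·(1 − 3.8146/5.3776) = 0.44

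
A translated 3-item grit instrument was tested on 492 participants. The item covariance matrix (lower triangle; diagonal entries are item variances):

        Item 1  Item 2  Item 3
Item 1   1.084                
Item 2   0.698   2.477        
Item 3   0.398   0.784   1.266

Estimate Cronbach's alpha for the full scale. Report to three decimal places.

Σσ²ᵢ = 1.084 + 2.477 + 1.266 = 4.827
Σ_{i<j} σ_ij = 1.880
total variance = 4.827 + 2 × 1.880 = 8.587
α = (k/(k−1))·(1 − Σσ²ᵢ/total variance) = (3/2)·(1 − 4.827/8.587) = 0.657

Cronbach's alpha = 0.657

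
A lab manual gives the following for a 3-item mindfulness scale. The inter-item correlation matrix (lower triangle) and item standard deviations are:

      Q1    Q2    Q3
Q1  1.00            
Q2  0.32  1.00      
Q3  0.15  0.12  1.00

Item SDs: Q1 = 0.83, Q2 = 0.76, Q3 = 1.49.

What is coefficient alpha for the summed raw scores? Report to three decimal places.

Σσ²ᵢ = 0.83² + 0.76² + 1.49² = 3.4866
Covariances σ_ij = r_ij · s_i · s_j:
  σ(Q1,Q2) = 0.32 × 0.83 × 0.76 = 0.2019
  σ(Q1,Q3) = 0.15 × 0.83 × 1.49 = 0.1855
  σ(Q2,Q3) = 0.12 × 0.76 × 1.49 = 0.1359
σ²_T = Σσ²ᵢ + 2·Σσ_ij = 3.4866 + 2 × 0.5233 = 4.5332
α = (3/2)·(1 − 3.4866/4.5332) = 0.346

coefficient alpha = 0.346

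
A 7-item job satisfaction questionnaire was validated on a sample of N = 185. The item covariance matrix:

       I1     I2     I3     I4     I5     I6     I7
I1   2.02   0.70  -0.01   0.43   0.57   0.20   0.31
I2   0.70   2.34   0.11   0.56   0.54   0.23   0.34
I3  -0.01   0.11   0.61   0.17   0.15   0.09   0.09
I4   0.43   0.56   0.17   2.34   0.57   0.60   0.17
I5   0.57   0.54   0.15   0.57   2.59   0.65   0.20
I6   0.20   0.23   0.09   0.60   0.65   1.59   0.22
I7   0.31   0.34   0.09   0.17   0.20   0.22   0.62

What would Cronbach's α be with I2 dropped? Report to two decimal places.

Remaining items: I1, I3, I4, I5, I6, I7 (k = 6).
sum of item variances = 2.02 + 0.61 + 2.34 + 2.59 + 1.59 + 0.62 = 9.77
Var(T) = 9.77 + 2 × 4.41 = 18.59
α (item deleted) = (6/5)·(1 − 9.77/18.59) = 0.57

Cronbach's α = 0.57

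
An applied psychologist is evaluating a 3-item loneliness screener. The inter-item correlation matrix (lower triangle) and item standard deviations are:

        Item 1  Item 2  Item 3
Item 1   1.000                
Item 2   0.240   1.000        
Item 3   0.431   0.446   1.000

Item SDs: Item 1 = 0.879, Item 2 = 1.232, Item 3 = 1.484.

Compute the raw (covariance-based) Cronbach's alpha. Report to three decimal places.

Σσ²ᵢ = 0.879² + 1.232² + 1.484² = 4.4927
Covariances σ_ij = r_ij · s_i · s_j:
  σ(Item 1,Item 2) = 0.240 × 0.879 × 1.232 = 0.2599
  σ(Item 1,Item 3) = 0.431 × 0.879 × 1.484 = 0.5622
  σ(Item 2,Item 3) = 0.446 × 1.232 × 1.484 = 0.8154
σ²_T = Σσ²ᵢ + 2·Σσ_ij = 4.4927 + 2 × 1.6375 = 7.7677
α = (3/2)·(1 − 4.4927/7.7677) = 0.632

Cronbach's alpha = 0.632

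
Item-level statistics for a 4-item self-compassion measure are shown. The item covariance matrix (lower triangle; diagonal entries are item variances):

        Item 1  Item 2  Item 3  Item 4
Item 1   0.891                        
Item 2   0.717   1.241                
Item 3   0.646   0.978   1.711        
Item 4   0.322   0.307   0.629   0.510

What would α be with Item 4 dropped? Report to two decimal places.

α = 0.82

Remaining items: Item 1, Item 2, Item 3 (k = 3).
ΣVar(i) = 0.891 + 1.241 + 1.711 = 3.843
Var(T) = 3.843 + 2 × 2.341 = 8.525
α (item deleted) = (3/2)·(1 − 3.843/8.525) = 0.82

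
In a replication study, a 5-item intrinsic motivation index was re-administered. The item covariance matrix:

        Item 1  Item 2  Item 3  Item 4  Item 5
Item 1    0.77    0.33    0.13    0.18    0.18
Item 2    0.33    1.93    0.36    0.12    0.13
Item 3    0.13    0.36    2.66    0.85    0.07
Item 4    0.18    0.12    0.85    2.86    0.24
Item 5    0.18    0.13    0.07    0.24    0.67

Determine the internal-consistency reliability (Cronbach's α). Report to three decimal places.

α = 0.460

ΣVar(i) = 0.77 + 1.93 + 2.66 + 2.86 + 0.67 = 8.89
Sum of off-diagonal covariances = 2.59
σ²_T = 8.89 + 2 × 2.59 = 14.07
α = (k/(k−1))·(1 − ΣVar(i)/σ²_T) = (5/4)·(1 − 8.89/14.07) = 0.460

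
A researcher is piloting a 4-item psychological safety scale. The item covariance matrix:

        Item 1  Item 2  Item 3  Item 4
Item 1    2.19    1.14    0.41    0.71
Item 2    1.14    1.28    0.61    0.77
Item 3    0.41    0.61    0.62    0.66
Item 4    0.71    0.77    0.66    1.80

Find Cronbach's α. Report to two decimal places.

α = 0.79

Σσ²ᵢ = 2.19 + 1.28 + 0.62 + 1.80 = 5.89
Sum of off-diagonal covariances = 4.30
σ²_T = 5.89 + 2 × 4.30 = 14.49
α = (k/(k−1))·(1 − Σσ²ᵢ/σ²_T) = (4/3)·(1 − 5.89/14.49) = 0.79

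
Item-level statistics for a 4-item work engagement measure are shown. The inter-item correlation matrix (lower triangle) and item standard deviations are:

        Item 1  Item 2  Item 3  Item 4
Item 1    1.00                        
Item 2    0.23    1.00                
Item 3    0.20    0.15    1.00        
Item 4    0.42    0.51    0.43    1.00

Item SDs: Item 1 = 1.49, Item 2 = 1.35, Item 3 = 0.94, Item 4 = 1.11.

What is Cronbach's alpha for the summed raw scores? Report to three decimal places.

Cronbach's alpha = 0.640

Σσ²ᵢ = 1.49² + 1.35² + 0.94² + 1.11² = 6.1583
Covariances σ_ij = r_ij · s_i · s_j:
  σ(Item 1,Item 2) = 0.23 × 1.49 × 1.35 = 0.4626
  σ(Item 1,Item 3) = 0.20 × 1.49 × 0.94 = 0.2801
  σ(Item 1,Item 4) = 0.42 × 1.49 × 1.11 = 0.6946
  σ(Item 2,Item 3) = 0.15 × 1.35 × 0.94 = 0.1903
  σ(Item 2,Item 4) = 0.51 × 1.35 × 1.11 = 0.7642
  σ(Item 3,Item 4) = 0.43 × 0.94 × 1.11 = 0.4487
σ²_T = Σσ²ᵢ + 2·Σσ_ij = 6.1583 + 2 × 2.8405 = 11.8393
α = (4/3)·(1 − 6.1583/11.8393) = 0.640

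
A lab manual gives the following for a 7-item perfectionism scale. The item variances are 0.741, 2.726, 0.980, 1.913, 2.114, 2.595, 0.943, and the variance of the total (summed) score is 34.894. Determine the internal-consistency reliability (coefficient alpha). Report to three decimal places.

α = 0.765

Σσ²ᵢ = 0.741 + 2.726 + 0.980 + 1.913 + 2.114 + 2.595 + 0.943 = 12.012
α = (k/(k−1))·(1 − Σσ²ᵢ/total variance) = (7/6)·(1 − 12.012/34.894) = 0.765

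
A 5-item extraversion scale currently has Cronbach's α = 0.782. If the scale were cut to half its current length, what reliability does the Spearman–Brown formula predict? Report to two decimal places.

Length factor m = 1/2
α' = m·α / (1 − (1−m)·α)
   = 1/2 × 0.782 / (1 − (1 − 1/2) × 0.782)
   = 0.3910 / 0.6090 = 0.64

predicted reliability = 0.64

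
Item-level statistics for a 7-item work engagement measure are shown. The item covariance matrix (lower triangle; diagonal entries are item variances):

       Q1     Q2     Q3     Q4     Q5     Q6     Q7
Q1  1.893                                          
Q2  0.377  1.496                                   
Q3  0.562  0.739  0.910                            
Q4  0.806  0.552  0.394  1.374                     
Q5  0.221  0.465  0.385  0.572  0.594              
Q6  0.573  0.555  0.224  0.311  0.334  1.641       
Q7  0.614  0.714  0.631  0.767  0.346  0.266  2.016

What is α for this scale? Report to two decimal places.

α = 0.79

Σσᵢ² = 1.893 + 1.496 + 0.910 + 1.374 + 0.594 + 1.641 + 2.016 = 9.924
Sum of the distinct covariances = 10.408
total variance = 9.924 + 2 × 10.408 = 30.740
α = (k/(k−1))·(1 − Σσᵢ²/total variance) = (7/6)·(1 − 9.924/30.740) = 0.79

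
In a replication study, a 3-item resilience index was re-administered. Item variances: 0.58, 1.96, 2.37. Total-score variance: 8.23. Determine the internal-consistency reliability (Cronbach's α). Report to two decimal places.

α = 0.61

Σσ²ᵢ = 0.58 + 1.96 + 2.37 = 4.91
α = (k/(k−1))·(1 − Σσ²ᵢ/σ²_T) = (3/2)·(1 − 4.91/8.23) = 0.61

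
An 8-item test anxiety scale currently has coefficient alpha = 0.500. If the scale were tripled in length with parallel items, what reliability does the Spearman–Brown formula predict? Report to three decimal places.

predicted reliability = 0.750

Length factor m = 3
α' = m·α / (1 + (m−1)·α)
   = 3 × 0.500 / (1 + (3 − 1) × 0.500)
   = 1.5000 / 2.0000 = 0.750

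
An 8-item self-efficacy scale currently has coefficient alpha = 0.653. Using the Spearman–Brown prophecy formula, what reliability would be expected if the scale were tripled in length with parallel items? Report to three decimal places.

Length factor m = 3
α' = m·α / (1 + (m−1)·α)
   = 3 × 0.653 / (1 + (3 − 1) × 0.653)
   = 1.9590 / 2.3060 = 0.850

predicted reliability = 0.850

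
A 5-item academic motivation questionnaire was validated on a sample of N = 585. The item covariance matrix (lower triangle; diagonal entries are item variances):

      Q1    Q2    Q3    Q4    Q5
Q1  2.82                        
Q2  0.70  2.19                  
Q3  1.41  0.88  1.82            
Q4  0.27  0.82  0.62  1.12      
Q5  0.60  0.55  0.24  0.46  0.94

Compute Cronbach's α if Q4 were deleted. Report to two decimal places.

Remaining items: Q1, Q2, Q3, Q5 (k = 4).
Σσᵢ² = 2.82 + 2.19 + 1.82 + 0.94 = 7.77
σ²_total = 7.77 + 2 × 4.38 = 16.53
α (item deleted) = (4/3)·(1 − 7.77/16.53) = 0.71

α = 0.71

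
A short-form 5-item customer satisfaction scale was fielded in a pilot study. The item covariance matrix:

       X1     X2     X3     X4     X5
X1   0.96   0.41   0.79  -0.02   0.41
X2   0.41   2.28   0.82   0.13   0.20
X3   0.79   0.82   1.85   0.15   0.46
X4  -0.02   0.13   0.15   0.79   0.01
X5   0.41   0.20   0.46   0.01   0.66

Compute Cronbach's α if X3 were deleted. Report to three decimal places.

Remaining items: X1, X2, X4, X5 (k = 4).
sum of item variances = 0.96 + 2.28 + 0.79 + 0.66 = 4.69
Var(T) = 4.69 + 2 × 1.14 = 6.97
α (item deleted) = (4/3)·(1 − 4.69/6.97) = 0.436

α = 0.436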